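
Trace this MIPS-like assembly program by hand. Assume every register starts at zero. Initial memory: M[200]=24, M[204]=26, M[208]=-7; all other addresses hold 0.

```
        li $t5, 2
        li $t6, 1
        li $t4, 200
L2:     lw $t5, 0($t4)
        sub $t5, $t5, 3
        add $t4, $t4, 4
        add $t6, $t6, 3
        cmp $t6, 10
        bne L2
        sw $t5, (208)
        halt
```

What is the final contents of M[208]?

-10

$t5=2
$t6=1
$t4=200
$t5=M[200]=24
$t5=24-3=21
$t4=200+4=204
$t6=1+3=4
cmp $t6, 10  (cmp 4,10)
bne L2: taken
$t5=M[204]=26
$t5=26-3=23
$t4=204+4=208
$t6=4+3=7
cmp $t6, 10  (cmp 7,10)
bne L2: taken
$t5=M[208]=-7
$t5=(-7)-3=-10
$t4=208+4=212
$t6=7+3=10
cmp $t6, 10  (cmp 10,10)
bne L2: not taken
sw $t5, (208) → M[208]=-10
halt.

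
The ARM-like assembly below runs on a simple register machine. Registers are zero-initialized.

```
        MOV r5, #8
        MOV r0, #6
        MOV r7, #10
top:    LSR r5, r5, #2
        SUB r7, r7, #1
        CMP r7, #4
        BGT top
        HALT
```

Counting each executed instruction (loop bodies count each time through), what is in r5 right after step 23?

0

after MOV r5, #8: r5=8
after MOV r0, #6: r0=6
after MOV r7, #10: r7=10
after LSR r5, r5, #2: r5=8>>2=2
after SUB r7, r7, #1: r7=10-1=9
CMP r7, #4  (cmp 9,4)
BGT top: taken
after LSR r5, r5, #2: r5=2>>2=0
after SUB r7, r7, #1: r7=9-1=8
CMP r7, #4  (cmp 8,4)
BGT top: taken
after LSR r5, r5, #2: r5=0>>2=0
after SUB r7, r7, #1: r7=8-1=7
CMP r7, #4  (cmp 7,4)
BGT top: taken
after LSR r5, r5, #2: r5=0>>2=0
after SUB r7, r7, #1: r7=7-1=6
CMP r7, #4  (cmp 6,4)
BGT top: taken
after LSR r5, r5, #2: r5=0>>2=0
after SUB r7, r7, #1: r7=6-1=5
CMP r7, #4  (cmp 5,4)
BGT top: taken
After step 23: r5 = 0.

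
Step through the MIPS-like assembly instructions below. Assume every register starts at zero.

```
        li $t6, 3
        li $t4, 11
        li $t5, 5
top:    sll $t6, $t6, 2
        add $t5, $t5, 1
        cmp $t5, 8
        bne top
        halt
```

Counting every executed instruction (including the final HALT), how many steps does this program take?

after li $t6, 3: $t6=3
after li $t4, 11: $t4=11
after li $t5, 5: $t5=5
after sll $t6, $t6, 2: $t6=3<<2=12
after add $t5, $t5, 1: $t5=5+1=6
cmp $t5, 8  (cmp 6,8)
bne top: taken
after sll $t6, $t6, 2: $t6=12<<2=48
after add $t5, $t5, 1: $t5=6+1=7
cmp $t5, 8  (cmp 7,8)
bne top: taken
after sll $t6, $t6, 2: $t6=48<<2=192
after add $t5, $t5, 1: $t5=7+1=8
cmp $t5, 8  (cmp 8,8)
bne top: not taken
halt.
Total executed instructions: 16.

16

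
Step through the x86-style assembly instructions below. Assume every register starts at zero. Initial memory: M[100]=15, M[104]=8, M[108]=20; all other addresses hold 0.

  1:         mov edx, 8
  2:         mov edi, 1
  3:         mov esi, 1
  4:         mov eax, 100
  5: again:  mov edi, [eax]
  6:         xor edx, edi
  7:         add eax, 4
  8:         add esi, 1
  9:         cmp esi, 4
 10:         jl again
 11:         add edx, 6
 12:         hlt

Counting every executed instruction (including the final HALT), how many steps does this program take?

after mov edx, 8: edx=8
after mov edi, 1: edi=1
after mov esi, 1: esi=1
after mov eax, 100: eax=100
after mov edi, [eax]: edi=M[100]=15
after xor edx, edi: edx=8^15=7
after add eax, 4: eax=100+4=104
after add esi, 1: esi=1+1=2
cmp esi, 4  (cmp 2,4)
jl again: taken
after mov edi, [eax]: edi=M[104]=8
after xor edx, edi: edx=7^8=15
after add eax, 4: eax=104+4=108
after add esi, 1: esi=2+1=3
cmp esi, 4  (cmp 3,4)
jl again: taken
after mov edi, [eax]: edi=M[108]=20
after xor edx, edi: edx=15^20=27
after add eax, 4: eax=108+4=112
after add esi, 1: esi=3+1=4
cmp esi, 4  (cmp 4,4)
jl again: not taken
after add edx, 6: edx=27+6=33
halt.
Total executed instructions: 24.

24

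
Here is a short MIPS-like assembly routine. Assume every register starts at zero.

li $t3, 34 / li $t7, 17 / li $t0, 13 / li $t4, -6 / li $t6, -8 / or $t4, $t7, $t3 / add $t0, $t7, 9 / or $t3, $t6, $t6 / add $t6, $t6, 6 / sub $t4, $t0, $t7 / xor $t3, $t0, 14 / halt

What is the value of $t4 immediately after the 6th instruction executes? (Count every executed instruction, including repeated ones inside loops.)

51

li $t3, 34 → $t3=34
li $t7, 17 → $t7=17
li $t0, 13 → $t0=13
li $t4, -6 → $t4=-6
li $t6, -8 → $t6=-8
or $t4, $t7, $t3 → $t4=17|34=51
After step 6: $t4 = 51.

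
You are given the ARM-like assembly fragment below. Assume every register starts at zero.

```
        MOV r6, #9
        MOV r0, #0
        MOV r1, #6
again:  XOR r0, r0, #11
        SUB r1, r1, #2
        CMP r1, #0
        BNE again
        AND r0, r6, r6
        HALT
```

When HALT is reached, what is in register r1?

r6=9
r0=0
r1=6
r0=0^11=11
r1=6-2=4
CMP r1, #0  (cmp 4,0)
BNE again: taken
r0=11^11=0
r1=4-2=2
CMP r1, #0  (cmp 2,0)
BNE again: taken
r0=0^11=11
r1=2-2=0
CMP r1, #0  (cmp 0,0)
BNE again: not taken
r0=9&9=9
halt.

0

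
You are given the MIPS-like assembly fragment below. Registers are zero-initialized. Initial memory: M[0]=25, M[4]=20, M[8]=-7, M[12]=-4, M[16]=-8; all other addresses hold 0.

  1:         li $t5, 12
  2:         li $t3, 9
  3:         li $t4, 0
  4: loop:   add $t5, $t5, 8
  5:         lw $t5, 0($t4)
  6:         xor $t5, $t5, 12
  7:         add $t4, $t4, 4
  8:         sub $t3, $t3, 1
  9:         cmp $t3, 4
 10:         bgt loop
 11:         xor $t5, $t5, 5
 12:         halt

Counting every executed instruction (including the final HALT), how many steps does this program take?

li $t5, 12 → $t5=12
li $t3, 9 → $t3=9
li $t4, 0 → $t4=0
add $t5, $t5, 8 → $t5=12+8=20
lw $t5, 0($t4) → $t5=M[0]=25
xor $t5, $t5, 12 → $t5=25^12=21
add $t4, $t4, 4 → $t4=0+4=4
sub $t3, $t3, 1 → $t3=9-1=8
cmp $t3, 4  (cmp 8,4)
bgt loop: taken
add $t5, $t5, 8 → $t5=21+8=29
lw $t5, 0($t4) → $t5=M[4]=20
xor $t5, $t5, 12 → $t5=20^12=24
add $t4, $t4, 4 → $t4=4+4=8
sub $t3, $t3, 1 → $t3=8-1=7
cmp $t3, 4  (cmp 7,4)
bgt loop: taken
add $t5, $t5, 8 → $t5=24+8=32
lw $t5, 0($t4) → $t5=M[8]=-7
xor $t5, $t5, 12 → $t5=(-7)^12=-11
add $t4, $t4, 4 → $t4=8+4=12
sub $t3, $t3, 1 → $t3=7-1=6
cmp $t3, 4  (cmp 6,4)
bgt loop: taken
add $t5, $t5, 8 → $t5=(-11)+8=-3
lw $t5, 0($t4) → $t5=M[12]=-4
xor $t5, $t5, 12 → $t5=(-4)^12=-16
add $t4, $t4, 4 → $t4=12+4=16
sub $t3, $t3, 1 → $t3=6-1=5
cmp $t3, 4  (cmp 5,4)
bgt loop: taken
add $t5, $t5, 8 → $t5=(-16)+8=-8
lw $t5, 0($t4) → $t5=M[16]=-8
xor $t5, $t5, 12 → $t5=(-8)^12=-12
add $t4, $t4, 4 → $t4=16+4=20
sub $t3, $t3, 1 → $t3=5-1=4
cmp $t3, 4  (cmp 4,4)
bgt loop: not taken
xor $t5, $t5, 5 → $t5=(-12)^5=-15
halt.
Total executed instructions: 40.

40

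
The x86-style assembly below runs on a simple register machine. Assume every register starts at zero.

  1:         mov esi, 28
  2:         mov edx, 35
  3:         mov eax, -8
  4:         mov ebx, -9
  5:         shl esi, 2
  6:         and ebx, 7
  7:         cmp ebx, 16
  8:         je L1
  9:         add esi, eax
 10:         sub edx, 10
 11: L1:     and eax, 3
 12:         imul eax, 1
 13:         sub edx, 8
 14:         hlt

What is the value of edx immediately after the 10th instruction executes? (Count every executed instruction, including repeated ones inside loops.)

esi=28
edx=35
eax=-8
ebx=-9
esi=28<<2=112
ebx=(-9)&7=7
cmp ebx, 16  (cmp 7,16)
je L1: not taken
esi=112+(-8)=104
edx=35-10=25
After step 10: edx = 25.

25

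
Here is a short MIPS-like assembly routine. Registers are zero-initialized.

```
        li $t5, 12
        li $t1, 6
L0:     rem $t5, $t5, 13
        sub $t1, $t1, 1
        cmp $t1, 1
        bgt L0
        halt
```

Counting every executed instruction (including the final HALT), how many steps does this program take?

23

after li $t5, 12: $t5=12
after li $t1, 6: $t1=6
after rem $t5, $t5, 13: $t5=12%13=12
after sub $t1, $t1, 1: $t1=6-1=5
cmp $t1, 1  (cmp 5,1)
bgt L0: taken
after rem $t5, $t5, 13: $t5=12%13=12
after sub $t1, $t1, 1: $t1=5-1=4
cmp $t1, 1  (cmp 4,1)
bgt L0: taken
after rem $t5, $t5, 13: $t5=12%13=12
after sub $t1, $t1, 1: $t1=4-1=3
cmp $t1, 1  (cmp 3,1)
bgt L0: taken
after rem $t5, $t5, 13: $t5=12%13=12
after sub $t1, $t1, 1: $t1=3-1=2
cmp $t1, 1  (cmp 2,1)
bgt L0: taken
after rem $t5, $t5, 13: $t5=12%13=12
after sub $t1, $t1, 1: $t1=2-1=1
cmp $t1, 1  (cmp 1,1)
bgt L0: not taken
halt.
Total executed instructions: 23.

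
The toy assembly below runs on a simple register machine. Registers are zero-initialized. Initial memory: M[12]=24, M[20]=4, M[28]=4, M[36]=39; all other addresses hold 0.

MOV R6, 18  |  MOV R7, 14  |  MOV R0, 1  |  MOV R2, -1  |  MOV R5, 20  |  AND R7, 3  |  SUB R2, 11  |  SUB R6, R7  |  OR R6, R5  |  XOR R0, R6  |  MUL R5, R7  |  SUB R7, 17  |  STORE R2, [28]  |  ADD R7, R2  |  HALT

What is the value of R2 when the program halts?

after MOV R6, 18: R6=18
after MOV R7, 14: R7=14
after MOV R0, 1: R0=1
after MOV R2, -1: R2=-1
after MOV R5, 20: R5=20
after AND R7, 3: R7=14&3=2
after SUB R2, 11: R2=(-1)-11=-12
after SUB R6, R7: R6=18-2=16
after OR R6, R5: R6=16|20=20
after XOR R0, R6: R0=1^20=21
after MUL R5, R7: R5=20*2=40
after SUB R7, 17: R7=2-17=-15
STORE R2, [28] → M[28]=-12
after ADD R7, R2: R7=(-15)+(-12)=-27
halt.

-12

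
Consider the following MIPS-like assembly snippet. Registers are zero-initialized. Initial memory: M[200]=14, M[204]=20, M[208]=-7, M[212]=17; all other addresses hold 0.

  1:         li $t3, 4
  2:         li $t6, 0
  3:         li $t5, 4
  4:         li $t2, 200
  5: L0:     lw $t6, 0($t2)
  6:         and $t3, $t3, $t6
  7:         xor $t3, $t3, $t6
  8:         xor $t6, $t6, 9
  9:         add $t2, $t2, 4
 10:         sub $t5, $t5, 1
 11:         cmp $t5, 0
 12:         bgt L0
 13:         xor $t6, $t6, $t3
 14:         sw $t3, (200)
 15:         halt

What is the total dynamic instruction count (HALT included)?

39

$t3=4
$t6=0
$t5=4
$t2=200
$t6=M[200]=14
$t3=4&14=4
$t3=4^14=10
$t6=14^9=7
$t2=200+4=204
$t5=4-1=3
cmp $t5, 0  (cmp 3,0)
bgt L0: taken
$t6=M[204]=20
$t3=10&20=0
$t3=0^20=20
$t6=20^9=29
$t2=204+4=208
$t5=3-1=2
cmp $t5, 0  (cmp 2,0)
bgt L0: taken
$t6=M[208]=-7
$t3=20&(-7)=16
$t3=16^(-7)=-23
$t6=(-7)^9=-16
$t2=208+4=212
$t5=2-1=1
cmp $t5, 0  (cmp 1,0)
bgt L0: taken
$t6=M[212]=17
$t3=(-23)&17=1
$t3=1^17=16
$t6=17^9=24
$t2=212+4=216
$t5=1-1=0
cmp $t5, 0  (cmp 0,0)
bgt L0: not taken
$t6=24^16=8
sw $t3, (200) → M[200]=16
halt.
Total executed instructions: 39.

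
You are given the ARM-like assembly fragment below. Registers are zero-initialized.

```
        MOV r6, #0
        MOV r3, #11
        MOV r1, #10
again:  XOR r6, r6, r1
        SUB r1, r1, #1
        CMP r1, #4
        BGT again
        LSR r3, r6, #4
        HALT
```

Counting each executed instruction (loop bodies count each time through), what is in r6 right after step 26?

MOV r6, #0 → r6=0
MOV r3, #11 → r3=11
MOV r1, #10 → r1=10
XOR r6, r6, r1 → r6=0^10=10
SUB r1, r1, #1 → r1=10-1=9
CMP r1, #4  (cmp 9,4)
BGT again: taken
XOR r6, r6, r1 → r6=10^9=3
SUB r1, r1, #1 → r1=9-1=8
CMP r1, #4  (cmp 8,4)
BGT again: taken
XOR r6, r6, r1 → r6=3^8=11
SUB r1, r1, #1 → r1=8-1=7
CMP r1, #4  (cmp 7,4)
BGT again: taken
XOR r6, r6, r1 → r6=11^7=12
SUB r1, r1, #1 → r1=7-1=6
CMP r1, #4  (cmp 6,4)
BGT again: taken
XOR r6, r6, r1 → r6=12^6=10
SUB r1, r1, #1 → r1=6-1=5
CMP r1, #4  (cmp 5,4)
BGT again: taken
XOR r6, r6, r1 → r6=10^5=15
SUB r1, r1, #1 → r1=5-1=4
CMP r1, #4  (cmp 4,4)
After step 26: r6 = 15.

15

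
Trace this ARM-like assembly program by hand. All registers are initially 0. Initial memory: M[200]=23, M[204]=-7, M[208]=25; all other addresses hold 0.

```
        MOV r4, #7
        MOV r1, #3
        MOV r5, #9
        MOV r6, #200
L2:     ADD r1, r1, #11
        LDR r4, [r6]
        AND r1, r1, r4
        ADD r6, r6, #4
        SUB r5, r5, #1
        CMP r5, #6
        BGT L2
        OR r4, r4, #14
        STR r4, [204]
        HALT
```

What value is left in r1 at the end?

24

r4=7
r1=3
r5=9
r6=200
r1=3+11=14
r4=M[200]=23
r1=14&23=6
r6=200+4=204
r5=9-1=8
CMP r5, #6  (cmp 8,6)
BGT L2: taken
r1=6+11=17
r4=M[204]=-7
r1=17&(-7)=17
r6=204+4=208
r5=8-1=7
CMP r5, #6  (cmp 7,6)
BGT L2: taken
r1=17+11=28
r4=M[208]=25
r1=28&25=24
r6=208+4=212
r5=7-1=6
CMP r5, #6  (cmp 6,6)
BGT L2: not taken
r4=25|14=31
STR r4, [204] → M[204]=31
halt.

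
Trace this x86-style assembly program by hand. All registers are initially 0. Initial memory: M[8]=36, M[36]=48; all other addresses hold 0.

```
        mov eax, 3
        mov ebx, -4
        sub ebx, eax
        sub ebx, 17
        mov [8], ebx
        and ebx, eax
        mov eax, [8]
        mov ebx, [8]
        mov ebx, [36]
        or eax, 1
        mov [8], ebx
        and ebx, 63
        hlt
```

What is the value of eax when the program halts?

-23

mov eax, 3 → eax=3
mov ebx, -4 → ebx=-4
sub ebx, eax → ebx=(-4)-3=-7
sub ebx, 17 → ebx=(-7)-17=-24
mov [8], ebx → M[8]=-24
and ebx, eax → ebx=(-24)&3=0
mov eax, [8] → eax=M[8]=-24
mov ebx, [8] → ebx=M[8]=-24
mov ebx, [36] → ebx=M[36]=48
or eax, 1 → eax=(-24)|1=-23
mov [8], ebx → M[8]=48
and ebx, 63 → ebx=48&63=48
halt.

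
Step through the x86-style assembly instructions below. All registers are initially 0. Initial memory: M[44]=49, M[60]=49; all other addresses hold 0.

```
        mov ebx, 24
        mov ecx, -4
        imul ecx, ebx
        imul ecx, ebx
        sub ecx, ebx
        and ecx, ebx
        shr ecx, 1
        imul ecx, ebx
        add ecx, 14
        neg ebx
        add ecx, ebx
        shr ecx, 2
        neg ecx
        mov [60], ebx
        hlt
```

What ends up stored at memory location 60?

mov ebx, 24 → ebx=24
mov ecx, -4 → ecx=-4
imul ecx, ebx → ecx=(-4)*24=-96
imul ecx, ebx → ecx=(-96)*24=-2304
sub ecx, ebx → ecx=(-2304)-24=-2328
and ecx, ebx → ecx=(-2328)&24=8
shr ecx, 1 → ecx=8>>1=4
imul ecx, ebx → ecx=4*24=96
add ecx, 14 → ecx=96+14=110
neg ebx → ebx=-(24)=-24
add ecx, ebx → ecx=110+(-24)=86
shr ecx, 2 → ecx=86>>2=21
neg ecx → ecx=-(21)=-21
mov [60], ebx → M[60]=-24
halt.

-24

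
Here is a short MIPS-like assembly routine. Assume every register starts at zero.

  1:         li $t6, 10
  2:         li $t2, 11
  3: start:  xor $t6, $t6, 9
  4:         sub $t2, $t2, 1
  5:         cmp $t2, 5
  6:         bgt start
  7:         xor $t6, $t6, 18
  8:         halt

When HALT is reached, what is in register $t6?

24

li $t6, 10 → $t6=10
li $t2, 11 → $t2=11
xor $t6, $t6, 9 → $t6=10^9=3
sub $t2, $t2, 1 → $t2=11-1=10
cmp $t2, 5  (cmp 10,5)
bgt start: taken
xor $t6, $t6, 9 → $t6=3^9=10
sub $t2, $t2, 1 → $t2=10-1=9
cmp $t2, 5  (cmp 9,5)
bgt start: taken
xor $t6, $t6, 9 → $t6=10^9=3
sub $t2, $t2, 1 → $t2=9-1=8
cmp $t2, 5  (cmp 8,5)
bgt start: taken
xor $t6, $t6, 9 → $t6=3^9=10
sub $t2, $t2, 1 → $t2=8-1=7
cmp $t2, 5  (cmp 7,5)
bgt start: taken
xor $t6, $t6, 9 → $t6=10^9=3
sub $t2, $t2, 1 → $t2=7-1=6
cmp $t2, 5  (cmp 6,5)
bgt start: taken
xor $t6, $t6, 9 → $t6=3^9=10
sub $t2, $t2, 1 → $t2=6-1=5
cmp $t2, 5  (cmp 5,5)
bgt start: not taken
xor $t6, $t6, 18 → $t6=10^18=24
halt.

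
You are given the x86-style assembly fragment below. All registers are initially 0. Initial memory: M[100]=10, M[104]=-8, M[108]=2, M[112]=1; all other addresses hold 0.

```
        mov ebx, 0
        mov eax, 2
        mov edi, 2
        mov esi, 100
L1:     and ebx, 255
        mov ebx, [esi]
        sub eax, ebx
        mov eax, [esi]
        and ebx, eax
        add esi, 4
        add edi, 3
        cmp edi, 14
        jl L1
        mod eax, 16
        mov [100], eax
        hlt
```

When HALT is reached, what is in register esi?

116

after mov ebx, 0: ebx=0
after mov eax, 2: eax=2
after mov edi, 2: edi=2
after mov esi, 100: esi=100
after and ebx, 255: ebx=0&255=0
after mov ebx, [esi]: ebx=M[100]=10
after sub eax, ebx: eax=2-10=-8
after mov eax, [esi]: eax=M[100]=10
after and ebx, eax: ebx=10&10=10
after add esi, 4: esi=100+4=104
after add edi, 3: edi=2+3=5
cmp edi, 14  (cmp 5,14)
jl L1: taken
after and ebx, 255: ebx=10&255=10
after mov ebx, [esi]: ebx=M[104]=-8
after sub eax, ebx: eax=10-(-8)=18
after mov eax, [esi]: eax=M[104]=-8
after and ebx, eax: ebx=(-8)&(-8)=-8
after add esi, 4: esi=104+4=108
after add edi, 3: edi=5+3=8
cmp edi, 14  (cmp 8,14)
jl L1: taken
after and ebx, 255: ebx=(-8)&255=248
after mov ebx, [esi]: ebx=M[108]=2
after sub eax, ebx: eax=(-8)-2=-10
after mov eax, [esi]: eax=M[108]=2
after and ebx, eax: ebx=2&2=2
after add esi, 4: esi=108+4=112
after add edi, 3: edi=8+3=11
cmp edi, 14  (cmp 11,14)
jl L1: taken
after and ebx, 255: ebx=2&255=2
after mov ebx, [esi]: ebx=M[112]=1
after sub eax, ebx: eax=2-1=1
after mov eax, [esi]: eax=M[112]=1
after and ebx, eax: ebx=1&1=1
after add esi, 4: esi=112+4=116
after add edi, 3: edi=11+3=14
cmp edi, 14  (cmp 14,14)
jl L1: not taken
after mod eax, 16: eax=1%16=1
mov [100], eax → M[100]=1
halt.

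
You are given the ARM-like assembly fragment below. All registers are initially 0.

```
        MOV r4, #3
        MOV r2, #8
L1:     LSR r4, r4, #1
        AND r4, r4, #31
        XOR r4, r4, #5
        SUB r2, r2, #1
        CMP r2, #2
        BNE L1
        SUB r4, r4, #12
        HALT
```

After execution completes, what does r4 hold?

r4=3
r2=8
r4=3>>1=1
r4=1&31=1
r4=1^5=4
r2=8-1=7
CMP r2, #2  (cmp 7,2)
BNE L1: taken
r4=4>>1=2
r4=2&31=2
r4=2^5=7
r2=7-1=6
CMP r2, #2  (cmp 6,2)
BNE L1: taken
r4=7>>1=3
r4=3&31=3
r4=3^5=6
r2=6-1=5
CMP r2, #2  (cmp 5,2)
BNE L1: taken
r4=6>>1=3
r4=3&31=3
r4=3^5=6
r2=5-1=4
CMP r2, #2  (cmp 4,2)
BNE L1: taken
r4=6>>1=3
r4=3&31=3
r4=3^5=6
r2=4-1=3
CMP r2, #2  (cmp 3,2)
BNE L1: taken
r4=6>>1=3
r4=3&31=3
r4=3^5=6
r2=3-1=2
CMP r2, #2  (cmp 2,2)
BNE L1: not taken
r4=6-12=-6
halt.

-6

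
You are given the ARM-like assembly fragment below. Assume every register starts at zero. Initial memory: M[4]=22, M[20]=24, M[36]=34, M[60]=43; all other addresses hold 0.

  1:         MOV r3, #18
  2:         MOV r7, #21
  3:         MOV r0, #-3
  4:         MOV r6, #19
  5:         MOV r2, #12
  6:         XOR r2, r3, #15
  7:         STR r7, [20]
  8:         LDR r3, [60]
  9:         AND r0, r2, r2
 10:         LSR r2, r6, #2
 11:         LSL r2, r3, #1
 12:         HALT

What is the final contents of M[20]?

21

MOV r3, #18 → r3=18
MOV r7, #21 → r7=21
MOV r0, #-3 → r0=-3
MOV r6, #19 → r6=19
MOV r2, #12 → r2=12
XOR r2, r3, #15 → r2=18^15=29
STR r7, [20] → M[20]=21
LDR r3, [60] → r3=M[60]=43
AND r0, r2, r2 → r0=29&29=29
LSR r2, r6, #2 → r2=19>>2=4
LSL r2, r3, #1 → r2=43<<1=86
halt.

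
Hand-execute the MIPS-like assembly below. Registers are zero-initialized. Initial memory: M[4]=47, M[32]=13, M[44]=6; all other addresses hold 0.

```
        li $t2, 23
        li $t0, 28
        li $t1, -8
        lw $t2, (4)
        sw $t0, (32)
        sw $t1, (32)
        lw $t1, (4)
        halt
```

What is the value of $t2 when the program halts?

$t2=23
$t0=28
$t1=-8
$t2=M[4]=47
sw $t0, (32) → M[32]=28
sw $t1, (32) → M[32]=-8
$t1=M[4]=47
halt.

47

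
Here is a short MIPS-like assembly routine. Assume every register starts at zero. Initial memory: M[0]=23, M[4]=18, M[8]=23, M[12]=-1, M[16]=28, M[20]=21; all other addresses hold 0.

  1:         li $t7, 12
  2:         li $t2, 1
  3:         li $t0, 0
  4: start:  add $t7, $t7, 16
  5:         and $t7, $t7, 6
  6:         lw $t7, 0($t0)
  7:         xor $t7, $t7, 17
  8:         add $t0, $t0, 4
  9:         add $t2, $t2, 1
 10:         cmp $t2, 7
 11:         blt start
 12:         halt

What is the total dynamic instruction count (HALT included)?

after li $t7, 12: $t7=12
after li $t2, 1: $t2=1
after li $t0, 0: $t0=0
after add $t7, $t7, 16: $t7=12+16=28
after and $t7, $t7, 6: $t7=28&6=4
after lw $t7, 0($t0): $t7=M[0]=23
after xor $t7, $t7, 17: $t7=23^17=6
after add $t0, $t0, 4: $t0=0+4=4
after add $t2, $t2, 1: $t2=1+1=2
cmp $t2, 7  (cmp 2,7)
blt start: taken
after add $t7, $t7, 16: $t7=6+16=22
after and $t7, $t7, 6: $t7=22&6=6
after lw $t7, 0($t0): $t7=M[4]=18
after xor $t7, $t7, 17: $t7=18^17=3
after add $t0, $t0, 4: $t0=4+4=8
after add $t2, $t2, 1: $t2=2+1=3
cmp $t2, 7  (cmp 3,7)
blt start: taken
after add $t7, $t7, 16: $t7=3+16=19
after and $t7, $t7, 6: $t7=19&6=2
after lw $t7, 0($t0): $t7=M[8]=23
after xor $t7, $t7, 17: $t7=23^17=6
after add $t0, $t0, 4: $t0=8+4=12
after add $t2, $t2, 1: $t2=3+1=4
cmp $t2, 7  (cmp 4,7)
blt start: taken
after add $t7, $t7, 16: $t7=6+16=22
after and $t7, $t7, 6: $t7=22&6=6
after lw $t7, 0($t0): $t7=M[12]=-1
after xor $t7, $t7, 17: $t7=(-1)^17=-18
after add $t0, $t0, 4: $t0=12+4=16
after add $t2, $t2, 1: $t2=4+1=5
cmp $t2, 7  (cmp 5,7)
blt start: taken
after add $t7, $t7, 16: $t7=(-18)+16=-2
after and $t7, $t7, 6: $t7=(-2)&6=6
after lw $t7, 0($t0): $t7=M[16]=28
after xor $t7, $t7, 17: $t7=28^17=13
after add $t0, $t0, 4: $t0=16+4=20
after add $t2, $t2, 1: $t2=5+1=6
cmp $t2, 7  (cmp 6,7)
blt start: taken
after add $t7, $t7, 16: $t7=13+16=29
after and $t7, $t7, 6: $t7=29&6=4
after lw $t7, 0($t0): $t7=M[20]=21
after xor $t7, $t7, 17: $t7=21^17=4
after add $t0, $t0, 4: $t0=20+4=24
after add $t2, $t2, 1: $t2=6+1=7
cmp $t2, 7  (cmp 7,7)
blt start: not taken
halt.
Total executed instructions: 52.

52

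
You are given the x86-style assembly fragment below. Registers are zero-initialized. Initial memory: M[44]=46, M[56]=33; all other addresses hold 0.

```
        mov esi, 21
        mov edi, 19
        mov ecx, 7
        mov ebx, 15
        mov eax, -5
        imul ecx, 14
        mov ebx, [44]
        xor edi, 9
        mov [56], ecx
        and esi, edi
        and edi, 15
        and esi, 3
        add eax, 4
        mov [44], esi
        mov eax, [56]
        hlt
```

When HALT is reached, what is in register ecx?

98

after mov esi, 21: esi=21
after mov edi, 19: edi=19
after mov ecx, 7: ecx=7
after mov ebx, 15: ebx=15
after mov eax, -5: eax=-5
after imul ecx, 14: ecx=7*14=98
after mov ebx, [44]: ebx=M[44]=46
after xor edi, 9: edi=19^9=26
mov [56], ecx → M[56]=98
after and esi, edi: esi=21&26=16
after and edi, 15: edi=26&15=10
after and esi, 3: esi=16&3=0
after add eax, 4: eax=(-5)+4=-1
mov [44], esi → M[44]=0
after mov eax, [56]: eax=M[56]=98
halt.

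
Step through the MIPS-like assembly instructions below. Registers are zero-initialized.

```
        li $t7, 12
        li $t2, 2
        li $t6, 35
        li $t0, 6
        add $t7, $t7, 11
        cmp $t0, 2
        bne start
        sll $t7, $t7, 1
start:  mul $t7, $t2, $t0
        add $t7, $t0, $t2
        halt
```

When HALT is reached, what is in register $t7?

after li $t7, 12: $t7=12
after li $t2, 2: $t2=2
after li $t6, 35: $t6=35
after li $t0, 6: $t0=6
after add $t7, $t7, 11: $t7=12+11=23
cmp $t0, 2  (cmp 6,2)
bne start: taken
after mul $t7, $t2, $t0: $t7=2*6=12
after add $t7, $t0, $t2: $t7=6+2=8
halt.

8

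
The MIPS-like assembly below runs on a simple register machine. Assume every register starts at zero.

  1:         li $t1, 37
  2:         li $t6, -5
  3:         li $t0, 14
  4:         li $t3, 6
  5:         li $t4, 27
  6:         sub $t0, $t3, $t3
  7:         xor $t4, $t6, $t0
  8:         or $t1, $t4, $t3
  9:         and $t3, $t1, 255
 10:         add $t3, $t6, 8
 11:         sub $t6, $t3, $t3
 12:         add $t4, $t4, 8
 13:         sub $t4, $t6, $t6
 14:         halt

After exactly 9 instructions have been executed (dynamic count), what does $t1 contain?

-1

after li $t1, 37: $t1=37
after li $t6, -5: $t6=-5
after li $t0, 14: $t0=14
after li $t3, 6: $t3=6
after li $t4, 27: $t4=27
after sub $t0, $t3, $t3: $t0=6-6=0
after xor $t4, $t6, $t0: $t4=(-5)^0=-5
after or $t1, $t4, $t3: $t1=(-5)|6=-1
after and $t3, $t1, 255: $t3=(-1)&255=255
After step 9: $t1 = -1.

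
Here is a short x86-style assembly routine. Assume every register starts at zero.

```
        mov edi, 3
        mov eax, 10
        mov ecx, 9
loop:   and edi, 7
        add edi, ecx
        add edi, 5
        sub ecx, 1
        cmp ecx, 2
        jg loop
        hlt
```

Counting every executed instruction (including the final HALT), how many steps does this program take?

after mov edi, 3: edi=3
after mov eax, 10: eax=10
after mov ecx, 9: ecx=9
after and edi, 7: edi=3&7=3
after add edi, ecx: edi=3+9=12
after add edi, 5: edi=12+5=17
after sub ecx, 1: ecx=9-1=8
cmp ecx, 2  (cmp 8,2)
jg loop: taken
after and edi, 7: edi=17&7=1
after add edi, ecx: edi=1+8=9
after add edi, 5: edi=9+5=14
after sub ecx, 1: ecx=8-1=7
cmp ecx, 2  (cmp 7,2)
jg loop: taken
after and edi, 7: edi=14&7=6
after add edi, ecx: edi=6+7=13
after add edi, 5: edi=13+5=18
after sub ecx, 1: ecx=7-1=6
cmp ecx, 2  (cmp 6,2)
jg loop: taken
after and edi, 7: edi=18&7=2
after add edi, ecx: edi=2+6=8
after add edi, 5: edi=8+5=13
after sub ecx, 1: ecx=6-1=5
cmp ecx, 2  (cmp 5,2)
jg loop: taken
after and edi, 7: edi=13&7=5
after add edi, ecx: edi=5+5=10
after add edi, 5: edi=10+5=15
after sub ecx, 1: ecx=5-1=4
cmp ecx, 2  (cmp 4,2)
jg loop: taken
after and edi, 7: edi=15&7=7
after add edi, ecx: edi=7+4=11
after add edi, 5: edi=11+5=16
after sub ecx, 1: ecx=4-1=3
cmp ecx, 2  (cmp 3,2)
jg loop: taken
after and edi, 7: edi=16&7=0
after add edi, ecx: edi=0+3=3
after add edi, 5: edi=3+5=8
after sub ecx, 1: ecx=3-1=2
cmp ecx, 2  (cmp 2,2)
jg loop: not taken
halt.
Total executed instructions: 46.

46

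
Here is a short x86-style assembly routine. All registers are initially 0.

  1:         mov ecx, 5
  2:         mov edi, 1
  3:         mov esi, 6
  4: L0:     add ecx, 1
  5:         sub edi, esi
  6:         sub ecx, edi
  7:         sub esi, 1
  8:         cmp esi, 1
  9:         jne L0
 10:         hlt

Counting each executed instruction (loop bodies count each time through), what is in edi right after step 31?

-19

ecx=5
edi=1
esi=6
ecx=5+1=6
edi=1-6=-5
ecx=6-(-5)=11
esi=6-1=5
cmp esi, 1  (cmp 5,1)
jne L0: taken
ecx=11+1=12
edi=(-5)-5=-10
ecx=12-(-10)=22
esi=5-1=4
cmp esi, 1  (cmp 4,1)
jne L0: taken
ecx=22+1=23
edi=(-10)-4=-14
ecx=23-(-14)=37
esi=4-1=3
cmp esi, 1  (cmp 3,1)
jne L0: taken
ecx=37+1=38
edi=(-14)-3=-17
ecx=38-(-17)=55
esi=3-1=2
cmp esi, 1  (cmp 2,1)
jne L0: taken
ecx=55+1=56
edi=(-17)-2=-19
ecx=56-(-19)=75
esi=2-1=1
After step 31: edi = -19.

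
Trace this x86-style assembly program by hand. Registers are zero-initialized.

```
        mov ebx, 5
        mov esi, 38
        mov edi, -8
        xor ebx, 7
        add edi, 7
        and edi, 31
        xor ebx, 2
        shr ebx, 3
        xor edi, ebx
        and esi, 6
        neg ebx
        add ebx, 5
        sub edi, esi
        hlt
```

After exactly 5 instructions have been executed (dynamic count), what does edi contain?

-1

mov ebx, 5 → ebx=5
mov esi, 38 → esi=38
mov edi, -8 → edi=-8
xor ebx, 7 → ebx=5^7=2
add edi, 7 → edi=(-8)+7=-1
After step 5: edi = -1.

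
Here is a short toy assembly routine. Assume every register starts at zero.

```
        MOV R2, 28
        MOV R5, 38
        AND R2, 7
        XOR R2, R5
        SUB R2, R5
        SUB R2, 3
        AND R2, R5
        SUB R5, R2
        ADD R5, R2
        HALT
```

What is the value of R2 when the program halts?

32

after MOV R2, 28: R2=28
after MOV R5, 38: R5=38
after AND R2, 7: R2=28&7=4
after XOR R2, R5: R2=4^38=34
after SUB R2, R5: R2=34-38=-4
after SUB R2, 3: R2=(-4)-3=-7
after AND R2, R5: R2=(-7)&38=32
after SUB R5, R2: R5=38-32=6
after ADD R5, R2: R5=6+32=38
halt.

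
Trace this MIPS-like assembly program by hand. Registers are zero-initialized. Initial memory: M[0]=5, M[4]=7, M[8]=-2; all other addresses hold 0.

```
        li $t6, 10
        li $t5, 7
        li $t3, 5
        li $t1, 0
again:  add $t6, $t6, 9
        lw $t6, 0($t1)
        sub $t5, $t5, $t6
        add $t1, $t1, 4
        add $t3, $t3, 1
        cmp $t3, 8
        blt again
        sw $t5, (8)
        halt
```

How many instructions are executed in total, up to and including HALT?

$t6=10
$t5=7
$t3=5
$t1=0
$t6=10+9=19
$t6=M[0]=5
$t5=7-5=2
$t1=0+4=4
$t3=5+1=6
cmp $t3, 8  (cmp 6,8)
blt again: taken
$t6=5+9=14
$t6=M[4]=7
$t5=2-7=-5
$t1=4+4=8
$t3=6+1=7
cmp $t3, 8  (cmp 7,8)
blt again: taken
$t6=7+9=16
$t6=M[8]=-2
$t5=(-5)-(-2)=-3
$t1=8+4=12
$t3=7+1=8
cmp $t3, 8  (cmp 8,8)
blt again: not taken
sw $t5, (8) → M[8]=-3
halt.
Total executed instructions: 27.

27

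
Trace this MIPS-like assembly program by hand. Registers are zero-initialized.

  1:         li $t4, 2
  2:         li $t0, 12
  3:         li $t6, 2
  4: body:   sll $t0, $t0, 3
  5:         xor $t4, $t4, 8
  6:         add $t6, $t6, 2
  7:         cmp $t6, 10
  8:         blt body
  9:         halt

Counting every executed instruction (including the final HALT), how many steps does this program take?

24

after li $t4, 2: $t4=2
after li $t0, 12: $t0=12
after li $t6, 2: $t6=2
after sll $t0, $t0, 3: $t0=12<<3=96
after xor $t4, $t4, 8: $t4=2^8=10
after add $t6, $t6, 2: $t6=2+2=4
cmp $t6, 10  (cmp 4,10)
blt body: taken
after sll $t0, $t0, 3: $t0=96<<3=768
after xor $t4, $t4, 8: $t4=10^8=2
after add $t6, $t6, 2: $t6=4+2=6
cmp $t6, 10  (cmp 6,10)
blt body: taken
after sll $t0, $t0, 3: $t0=768<<3=6144
after xor $t4, $t4, 8: $t4=2^8=10
after add $t6, $t6, 2: $t6=6+2=8
cmp $t6, 10  (cmp 8,10)
blt body: taken
after sll $t0, $t0, 3: $t0=6144<<3=49152
after xor $t4, $t4, 8: $t4=10^8=2
after add $t6, $t6, 2: $t6=8+2=10
cmp $t6, 10  (cmp 10,10)
blt body: not taken
halt.
Total executed instructions: 24.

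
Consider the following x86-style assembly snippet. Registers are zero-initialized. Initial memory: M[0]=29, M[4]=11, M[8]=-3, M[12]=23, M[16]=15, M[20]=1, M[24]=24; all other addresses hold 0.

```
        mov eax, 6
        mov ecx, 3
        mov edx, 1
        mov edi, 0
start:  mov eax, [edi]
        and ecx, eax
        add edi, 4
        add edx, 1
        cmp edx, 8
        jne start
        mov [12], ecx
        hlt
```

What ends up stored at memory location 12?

eax=6
ecx=3
edx=1
edi=0
eax=M[0]=29
ecx=3&29=1
edi=0+4=4
edx=1+1=2
cmp edx, 8  (cmp 2,8)
jne start: taken
eax=M[4]=11
ecx=1&11=1
edi=4+4=8
edx=2+1=3
cmp edx, 8  (cmp 3,8)
jne start: taken
eax=M[8]=-3
ecx=1&(-3)=1
edi=8+4=12
edx=3+1=4
cmp edx, 8  (cmp 4,8)
jne start: taken
eax=M[12]=23
ecx=1&23=1
edi=12+4=16
edx=4+1=5
cmp edx, 8  (cmp 5,8)
jne start: taken
eax=M[16]=15
ecx=1&15=1
edi=16+4=20
edx=5+1=6
cmp edx, 8  (cmp 6,8)
jne start: taken
eax=M[20]=1
ecx=1&1=1
edi=20+4=24
edx=6+1=7
cmp edx, 8  (cmp 7,8)
jne start: taken
eax=M[24]=24
ecx=1&24=0
edi=24+4=28
edx=7+1=8
cmp edx, 8  (cmp 8,8)
jne start: not taken
mov [12], ecx → M[12]=0
halt.

0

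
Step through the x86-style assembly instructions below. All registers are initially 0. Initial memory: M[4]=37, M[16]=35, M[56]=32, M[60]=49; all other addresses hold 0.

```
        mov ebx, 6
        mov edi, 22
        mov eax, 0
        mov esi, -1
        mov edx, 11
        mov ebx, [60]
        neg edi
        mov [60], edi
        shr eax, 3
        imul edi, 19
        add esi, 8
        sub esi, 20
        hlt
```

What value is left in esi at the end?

mov ebx, 6 → ebx=6
mov edi, 22 → edi=22
mov eax, 0 → eax=0
mov esi, -1 → esi=-1
mov edx, 11 → edx=11
mov ebx, [60] → ebx=M[60]=49
neg edi → edi=-(22)=-22
mov [60], edi → M[60]=-22
shr eax, 3 → eax=0>>3=0
imul edi, 19 → edi=(-22)*19=-418
add esi, 8 → esi=(-1)+8=7
sub esi, 20 → esi=7-20=-13
halt.

-13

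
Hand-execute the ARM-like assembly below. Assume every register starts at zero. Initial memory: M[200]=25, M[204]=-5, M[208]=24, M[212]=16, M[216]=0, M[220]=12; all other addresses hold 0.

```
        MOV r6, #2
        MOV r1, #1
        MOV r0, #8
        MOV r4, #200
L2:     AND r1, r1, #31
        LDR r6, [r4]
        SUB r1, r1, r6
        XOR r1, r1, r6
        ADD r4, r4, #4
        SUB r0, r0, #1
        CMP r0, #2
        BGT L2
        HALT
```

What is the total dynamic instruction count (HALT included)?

53

r6=2
r1=1
r0=8
r4=200
r1=1&31=1
r6=M[200]=25
r1=1-25=-24
r1=(-24)^25=-15
r4=200+4=204
r0=8-1=7
CMP r0, #2  (cmp 7,2)
BGT L2: taken
r1=(-15)&31=17
r6=M[204]=-5
r1=17-(-5)=22
r1=22^(-5)=-19
r4=204+4=208
r0=7-1=6
CMP r0, #2  (cmp 6,2)
BGT L2: taken
r1=(-19)&31=13
r6=M[208]=24
r1=13-24=-11
r1=(-11)^24=-19
r4=208+4=212
r0=6-1=5
CMP r0, #2  (cmp 5,2)
BGT L2: taken
r1=(-19)&31=13
r6=M[212]=16
r1=13-16=-3
r1=(-3)^16=-19
r4=212+4=216
r0=5-1=4
CMP r0, #2  (cmp 4,2)
BGT L2: taken
r1=(-19)&31=13
r6=M[216]=0
r1=13-0=13
r1=13^0=13
r4=216+4=220
r0=4-1=3
CMP r0, #2  (cmp 3,2)
BGT L2: taken
r1=13&31=13
r6=M[220]=12
r1=13-12=1
r1=1^12=13
r4=220+4=224
r0=3-1=2
CMP r0, #2  (cmp 2,2)
BGT L2: not taken
halt.
Total executed instructions: 53.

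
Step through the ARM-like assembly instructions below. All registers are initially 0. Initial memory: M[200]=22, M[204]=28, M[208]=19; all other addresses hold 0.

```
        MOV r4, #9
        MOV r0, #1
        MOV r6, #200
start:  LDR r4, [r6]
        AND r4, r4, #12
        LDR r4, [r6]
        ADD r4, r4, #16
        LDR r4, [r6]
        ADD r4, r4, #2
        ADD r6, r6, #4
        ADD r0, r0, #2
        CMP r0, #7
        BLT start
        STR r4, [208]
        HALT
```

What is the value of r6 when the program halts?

212

MOV r4, #9 → r4=9
MOV r0, #1 → r0=1
MOV r6, #200 → r6=200
LDR r4, [r6] → r4=M[200]=22
AND r4, r4, #12 → r4=22&12=4
LDR r4, [r6] → r4=M[200]=22
ADD r4, r4, #16 → r4=22+16=38
LDR r4, [r6] → r4=M[200]=22
ADD r4, r4, #2 → r4=22+2=24
ADD r6, r6, #4 → r6=200+4=204
ADD r0, r0, #2 → r0=1+2=3
CMP r0, #7  (cmp 3,7)
BLT start: taken
LDR r4, [r6] → r4=M[204]=28
AND r4, r4, #12 → r4=28&12=12
LDR r4, [r6] → r4=M[204]=28
ADD r4, r4, #16 → r4=28+16=44
LDR r4, [r6] → r4=M[204]=28
ADD r4, r4, #2 → r4=28+2=30
ADD r6, r6, #4 → r6=204+4=208
ADD r0, r0, #2 → r0=3+2=5
CMP r0, #7  (cmp 5,7)
BLT start: taken
LDR r4, [r6] → r4=M[208]=19
AND r4, r4, #12 → r4=19&12=0
LDR r4, [r6] → r4=M[208]=19
ADD r4, r4, #16 → r4=19+16=35
LDR r4, [r6] → r4=M[208]=19
ADD r4, r4, #2 → r4=19+2=21
ADD r6, r6, #4 → r6=208+4=212
ADD r0, r0, #2 → r0=5+2=7
CMP r0, #7  (cmp 7,7)
BLT start: not taken
STR r4, [208] → M[208]=21
halt.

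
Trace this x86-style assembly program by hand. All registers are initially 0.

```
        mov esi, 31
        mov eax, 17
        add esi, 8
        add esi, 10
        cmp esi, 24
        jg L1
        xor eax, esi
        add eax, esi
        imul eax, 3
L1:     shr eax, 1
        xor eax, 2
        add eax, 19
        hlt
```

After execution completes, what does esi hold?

49

esi=31
eax=17
esi=31+8=39
esi=39+10=49
cmp esi, 24  (cmp 49,24)
jg L1: taken
eax=17>>1=8
eax=8^2=10
eax=10+19=29
halt.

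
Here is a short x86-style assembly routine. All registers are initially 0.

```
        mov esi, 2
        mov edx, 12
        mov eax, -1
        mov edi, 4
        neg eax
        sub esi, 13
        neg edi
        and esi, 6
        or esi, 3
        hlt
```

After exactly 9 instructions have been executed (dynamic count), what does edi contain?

after mov esi, 2: esi=2
after mov edx, 12: edx=12
after mov eax, -1: eax=-1
after mov edi, 4: edi=4
after neg eax: eax=-(-1)=1
after sub esi, 13: esi=2-13=-11
after neg edi: edi=-(4)=-4
after and esi, 6: esi=(-11)&6=4
after or esi, 3: esi=4|3=7
After step 9: edi = -4.

-4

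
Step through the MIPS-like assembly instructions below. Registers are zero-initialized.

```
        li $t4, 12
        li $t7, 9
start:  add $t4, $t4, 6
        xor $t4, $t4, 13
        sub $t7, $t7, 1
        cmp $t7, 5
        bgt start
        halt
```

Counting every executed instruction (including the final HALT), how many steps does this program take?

23

$t4=12
$t7=9
$t4=12+6=18
$t4=18^13=31
$t7=9-1=8
cmp $t7, 5  (cmp 8,5)
bgt start: taken
$t4=31+6=37
$t4=37^13=40
$t7=8-1=7
cmp $t7, 5  (cmp 7,5)
bgt start: taken
$t4=40+6=46
$t4=46^13=35
$t7=7-1=6
cmp $t7, 5  (cmp 6,5)
bgt start: taken
$t4=35+6=41
$t4=41^13=36
$t7=6-1=5
cmp $t7, 5  (cmp 5,5)
bgt start: not taken
halt.
Total executed instructions: 23.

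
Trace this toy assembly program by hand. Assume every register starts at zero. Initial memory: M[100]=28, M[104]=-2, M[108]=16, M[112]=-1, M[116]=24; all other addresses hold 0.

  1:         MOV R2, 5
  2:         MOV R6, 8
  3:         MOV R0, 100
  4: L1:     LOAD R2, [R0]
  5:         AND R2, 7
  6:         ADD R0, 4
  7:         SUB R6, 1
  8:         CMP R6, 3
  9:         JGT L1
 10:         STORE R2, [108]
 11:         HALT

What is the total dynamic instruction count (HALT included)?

35

after MOV R2, 5: R2=5
after MOV R6, 8: R6=8
after MOV R0, 100: R0=100
after LOAD R2, [R0]: R2=M[100]=28
after AND R2, 7: R2=28&7=4
after ADD R0, 4: R0=100+4=104
after SUB R6, 1: R6=8-1=7
CMP R6, 3  (cmp 7,3)
JGT L1: taken
after LOAD R2, [R0]: R2=M[104]=-2
after AND R2, 7: R2=(-2)&7=6
after ADD R0, 4: R0=104+4=108
after SUB R6, 1: R6=7-1=6
CMP R6, 3  (cmp 6,3)
JGT L1: taken
after LOAD R2, [R0]: R2=M[108]=16
after AND R2, 7: R2=16&7=0
after ADD R0, 4: R0=108+4=112
after SUB R6, 1: R6=6-1=5
CMP R6, 3  (cmp 5,3)
JGT L1: taken
after LOAD R2, [R0]: R2=M[112]=-1
after AND R2, 7: R2=(-1)&7=7
after ADD R0, 4: R0=112+4=116
after SUB R6, 1: R6=5-1=4
CMP R6, 3  (cmp 4,3)
JGT L1: taken
after LOAD R2, [R0]: R2=M[116]=24
after AND R2, 7: R2=24&7=0
after ADD R0, 4: R0=116+4=120
after SUB R6, 1: R6=4-1=3
CMP R6, 3  (cmp 3,3)
JGT L1: not taken
STORE R2, [108] → M[108]=0
halt.
Total executed instructions: 35.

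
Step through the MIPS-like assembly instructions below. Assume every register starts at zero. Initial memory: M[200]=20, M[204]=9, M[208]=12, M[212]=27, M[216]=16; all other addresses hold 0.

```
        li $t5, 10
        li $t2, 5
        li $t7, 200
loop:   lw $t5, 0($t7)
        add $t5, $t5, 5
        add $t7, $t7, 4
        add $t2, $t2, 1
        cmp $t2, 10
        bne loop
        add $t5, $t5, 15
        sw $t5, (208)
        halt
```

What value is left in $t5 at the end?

36

li $t5, 10 → $t5=10
li $t2, 5 → $t2=5
li $t7, 200 → $t7=200
lw $t5, 0($t7) → $t5=M[200]=20
add $t5, $t5, 5 → $t5=20+5=25
add $t7, $t7, 4 → $t7=200+4=204
add $t2, $t2, 1 → $t2=5+1=6
cmp $t2, 10  (cmp 6,10)
bne loop: taken
lw $t5, 0($t7) → $t5=M[204]=9
add $t5, $t5, 5 → $t5=9+5=14
add $t7, $t7, 4 → $t7=204+4=208
add $t2, $t2, 1 → $t2=6+1=7
cmp $t2, 10  (cmp 7,10)
bne loop: taken
lw $t5, 0($t7) → $t5=M[208]=12
add $t5, $t5, 5 → $t5=12+5=17
add $t7, $t7, 4 → $t7=208+4=212
add $t2, $t2, 1 → $t2=7+1=8
cmp $t2, 10  (cmp 8,10)
bne loop: taken
lw $t5, 0($t7) → $t5=M[212]=27
add $t5, $t5, 5 → $t5=27+5=32
add $t7, $t7, 4 → $t7=212+4=216
add $t2, $t2, 1 → $t2=8+1=9
cmp $t2, 10  (cmp 9,10)
bne loop: taken
lw $t5, 0($t7) → $t5=M[216]=16
add $t5, $t5, 5 → $t5=16+5=21
add $t7, $t7, 4 → $t7=216+4=220
add $t2, $t2, 1 → $t2=9+1=10
cmp $t2, 10  (cmp 10,10)
bne loop: not taken
add $t5, $t5, 15 → $t5=21+15=36
sw $t5, (208) → M[208]=36
halt.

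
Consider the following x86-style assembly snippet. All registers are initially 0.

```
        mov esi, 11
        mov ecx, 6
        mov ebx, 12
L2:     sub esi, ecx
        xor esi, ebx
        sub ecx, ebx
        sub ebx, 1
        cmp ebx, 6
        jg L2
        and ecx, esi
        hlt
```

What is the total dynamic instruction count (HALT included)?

41

mov esi, 11 → esi=11
mov ecx, 6 → ecx=6
mov ebx, 12 → ebx=12
sub esi, ecx → esi=11-6=5
xor esi, ebx → esi=5^12=9
sub ecx, ebx → ecx=6-12=-6
sub ebx, 1 → ebx=12-1=11
cmp ebx, 6  (cmp 11,6)
jg L2: taken
sub esi, ecx → esi=9-(-6)=15
xor esi, ebx → esi=15^11=4
sub ecx, ebx → ecx=(-6)-11=-17
sub ebx, 1 → ebx=11-1=10
cmp ebx, 6  (cmp 10,6)
jg L2: taken
sub esi, ecx → esi=4-(-17)=21
xor esi, ebx → esi=21^10=31
sub ecx, ebx → ecx=(-17)-10=-27
sub ebx, 1 → ebx=10-1=9
cmp ebx, 6  (cmp 9,6)
jg L2: taken
sub esi, ecx → esi=31-(-27)=58
xor esi, ebx → esi=58^9=51
sub ecx, ebx → ecx=(-27)-9=-36
sub ebx, 1 → ebx=9-1=8
cmp ebx, 6  (cmp 8,6)
jg L2: taken
sub esi, ecx → esi=51-(-36)=87
xor esi, ebx → esi=87^8=95
sub ecx, ebx → ecx=(-36)-8=-44
sub ebx, 1 → ebx=8-1=7
cmp ebx, 6  (cmp 7,6)
jg L2: taken
sub esi, ecx → esi=95-(-44)=139
xor esi, ebx → esi=139^7=140
sub ecx, ebx → ecx=(-44)-7=-51
sub ebx, 1 → ebx=7-1=6
cmp ebx, 6  (cmp 6,6)
jg L2: not taken
and ecx, esi → ecx=(-51)&140=140
halt.
Total executed instructions: 41.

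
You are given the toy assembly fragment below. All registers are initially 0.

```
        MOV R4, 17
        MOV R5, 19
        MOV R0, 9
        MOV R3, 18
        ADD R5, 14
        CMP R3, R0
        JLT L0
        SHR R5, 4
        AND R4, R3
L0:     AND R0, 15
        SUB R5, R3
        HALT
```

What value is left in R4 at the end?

R4=17
R5=19
R0=9
R3=18
R5=19+14=33
CMP R3, R0  (cmp 18,9)
JLT L0: not taken
R5=33>>4=2
R4=17&18=16
R0=9&15=9
R5=2-18=-16
halt.

16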